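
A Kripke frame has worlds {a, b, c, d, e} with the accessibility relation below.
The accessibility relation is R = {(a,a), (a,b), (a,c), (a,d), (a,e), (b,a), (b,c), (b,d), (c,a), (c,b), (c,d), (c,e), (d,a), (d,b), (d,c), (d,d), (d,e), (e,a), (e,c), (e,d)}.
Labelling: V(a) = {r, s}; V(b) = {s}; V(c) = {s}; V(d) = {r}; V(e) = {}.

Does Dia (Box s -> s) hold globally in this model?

Let φ = Dia (Box s -> s). Evaluate φ at each world:
  a (successors {a, b, c, d, e}): φ is true.
  b (successors {a, c, d}): φ is true.
  c (successors {a, b, d, e}): φ is true.
  d (successors {a, b, c, d, e}): φ is true.
  e (successors {a, c, d}): φ is true.
For instance, at b:
  At b: Dia (Box s -> s) requires Box s -> s at some successor in {a, c, d}.
    Box s -> s holds at a, so Dia (Box s -> s) is true at b.
      At a: Box s is false, s is true, so Box s -> s is true.

Yes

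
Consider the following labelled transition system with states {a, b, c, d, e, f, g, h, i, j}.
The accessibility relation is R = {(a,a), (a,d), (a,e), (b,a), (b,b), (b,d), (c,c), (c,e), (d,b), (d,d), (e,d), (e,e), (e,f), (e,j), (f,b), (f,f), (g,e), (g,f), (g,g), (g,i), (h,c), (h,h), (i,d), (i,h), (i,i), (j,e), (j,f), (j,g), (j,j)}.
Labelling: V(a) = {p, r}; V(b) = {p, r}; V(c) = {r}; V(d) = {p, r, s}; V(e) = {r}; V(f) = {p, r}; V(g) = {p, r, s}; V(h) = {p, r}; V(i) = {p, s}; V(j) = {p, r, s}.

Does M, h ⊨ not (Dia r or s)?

No

Recall that Dia ψ holds at a world iff ψ holds at some accessible world.
At h: Dia r or s is true, so not (Dia r or s) is false.
  At h: Dia r is true, s is false, so Dia r or s is true.
    At h: Dia r requires r at some successor in {c, h}.
      r holds at c, so Dia r is true at h.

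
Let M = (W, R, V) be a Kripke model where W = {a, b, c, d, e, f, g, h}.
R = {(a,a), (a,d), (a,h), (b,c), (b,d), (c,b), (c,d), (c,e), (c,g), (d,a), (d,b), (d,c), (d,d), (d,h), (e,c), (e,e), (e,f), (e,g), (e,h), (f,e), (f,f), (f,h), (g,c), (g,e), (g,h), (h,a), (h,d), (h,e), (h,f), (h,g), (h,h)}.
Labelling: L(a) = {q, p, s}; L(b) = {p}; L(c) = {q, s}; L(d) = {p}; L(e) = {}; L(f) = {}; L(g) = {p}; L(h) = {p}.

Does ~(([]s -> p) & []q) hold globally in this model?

Yes

Recall that []ψ holds at a world iff ψ holds at every accessible world, and <>ψ holds iff ψ holds at some accessible world.
Let φ = ~(([]s -> p) & []q). Evaluate φ at each world:
  a (successors {a, d, h}): φ is true.
  b (successors {c, d}): φ is true.
  c (successors {b, d, e, g}): φ is true.
  d (successors {a, b, c, d, h}): φ is true.
  e (successors {c, e, f, g, h}): φ is true.
  f (successors {e, f, h}): φ is true.
  g (successors {c, e, h}): φ is true.
  h (successors {a, d, e, f, g, h}): φ is true.
For instance, at b:
  At b: ([]s -> p) & []q is false, so ~(([]s -> p) & []q) is true.
    At b: []s -> p is true, []q is false, so ([]s -> p) & []q is false.
      At b: []s is false, p is true, so []s -> p is true.
      At b: []q requires q at every successor {c, d}.
        q fails at d, so []q is false at b.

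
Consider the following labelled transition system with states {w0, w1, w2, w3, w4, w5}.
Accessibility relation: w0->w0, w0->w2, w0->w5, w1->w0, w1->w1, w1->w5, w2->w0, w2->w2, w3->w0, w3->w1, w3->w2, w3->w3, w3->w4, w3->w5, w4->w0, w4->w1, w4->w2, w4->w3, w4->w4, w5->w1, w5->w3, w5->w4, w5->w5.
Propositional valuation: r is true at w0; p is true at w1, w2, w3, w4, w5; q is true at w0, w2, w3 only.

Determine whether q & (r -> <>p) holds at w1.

Recall that <>ψ holds at a world iff ψ holds at some accessible world.
At w1: q is false, r -> <>p is true, so q & (r -> <>p) is false.
  At w1: r is false, <>p is true, so r -> <>p is true.
    At w1: <>p requires p at some successor in {w0, w1, w5}.
      p holds at w1, so <>p is true at w1.

No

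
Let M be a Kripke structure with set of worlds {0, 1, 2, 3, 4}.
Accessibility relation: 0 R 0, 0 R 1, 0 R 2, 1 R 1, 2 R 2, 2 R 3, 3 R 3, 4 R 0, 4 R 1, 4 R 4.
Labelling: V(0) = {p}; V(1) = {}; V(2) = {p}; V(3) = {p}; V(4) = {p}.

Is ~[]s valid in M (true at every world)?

Let φ = ~[]s. Evaluate φ at each world:
  0 (successors {0, 1, 2}): φ is true.
  1 (successors {1}): φ is true.
  2 (successors {2, 3}): φ is true.
  3 (successors {3}): φ is true.
  4 (successors {0, 1, 4}): φ is true.
For instance, at 0:
  At 0: []s is false, so ~[]s is true.
    At 0: []s requires s at every successor {0, 1, 2}.
      s fails at 0, so []s is false at 0.

Yes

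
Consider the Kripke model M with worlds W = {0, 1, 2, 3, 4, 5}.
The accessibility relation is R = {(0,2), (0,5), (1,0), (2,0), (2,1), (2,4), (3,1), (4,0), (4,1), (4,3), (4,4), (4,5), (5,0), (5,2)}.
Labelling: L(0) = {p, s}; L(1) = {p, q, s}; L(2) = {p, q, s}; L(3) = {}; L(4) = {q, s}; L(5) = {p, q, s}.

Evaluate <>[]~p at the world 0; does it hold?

No

At 0: <>[]~p requires []~p at some successor in {2, 5}.
  At 2: []~p is false.
  At 5: []~p is false.
So <>[]~p is false at 0.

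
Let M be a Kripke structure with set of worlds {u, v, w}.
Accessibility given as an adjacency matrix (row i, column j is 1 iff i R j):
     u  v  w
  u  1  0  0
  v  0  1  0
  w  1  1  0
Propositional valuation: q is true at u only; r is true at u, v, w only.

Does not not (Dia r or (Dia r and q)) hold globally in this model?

Let φ = not not (Dia r or (Dia r and q)). Evaluate φ at each world:
  u (successors {u}): φ is true.
  v (successors {v}): φ is true.
  w (successors {u, v}): φ is true.
For instance, at v:
  At v: not (Dia r or (Dia r and q)) is false, so not not (Dia r or (Dia r and q)) is true.
    At v: Dia r or (Dia r and q) is true, so not (Dia r or (Dia r and q)) is false.
      At v: Dia r is true, Dia r and q is false, so Dia r or (Dia r and q) is true.

Yes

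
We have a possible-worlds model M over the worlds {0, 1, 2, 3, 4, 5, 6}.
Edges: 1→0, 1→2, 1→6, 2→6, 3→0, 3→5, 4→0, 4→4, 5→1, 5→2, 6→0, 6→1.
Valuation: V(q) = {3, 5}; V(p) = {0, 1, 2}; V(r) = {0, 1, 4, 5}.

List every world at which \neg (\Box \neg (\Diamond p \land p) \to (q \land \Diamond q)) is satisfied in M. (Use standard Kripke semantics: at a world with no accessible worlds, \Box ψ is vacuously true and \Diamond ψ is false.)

Recall that \Box ψ holds at a world iff ψ holds at every accessible world, and \Diamond ψ holds iff ψ holds at some accessible world.
Let φ = \neg (\Box \neg (\Diamond p \land p) \to (q \land \Diamond q)). Evaluate φ at each world:
  0 (successors ∅): φ is true.
  1 (successors {0, 2, 6}): φ is true.
  2 (successors {6}): φ is true.
  3 (successors {0, 5}): φ is false.
  4 (successors {0, 4}): φ is true.
  5 (successors {1, 2}): φ is false.
  6 (successors {0, 1}): φ is false.
For instance, at 1:
  At 1: \Box \neg (\Diamond p \land p) \to (q \land \Diamond q) is false, so \neg (\Box \neg (\Diamond p \land p) \to (q \land \Diamond q)) is true.
    At 1: \Box \neg (\Diamond p \land p) is true, q \land \Diamond q is false, so \Box \neg (\Diamond p \land p) \to (q \land \Diamond q) is false.
      At 1: \Box \neg (\Diamond p \land p) requires \neg (\Diamond p \land p) at every successor {0, 2, 6}.
        At 0: \neg (\Diamond p \land p) is true.
        At 2: \neg (\Diamond p \land p) is true.
        At 6: \neg (\Diamond p \land p) is true.
      So \Box \neg (\Diamond p \land p) is true at 1.
      At 1: q is false, \Diamond q is false, so q \land \Diamond q is false.
Satisfying worlds: {0, 1, 2, 4}

0, 1, 2, 4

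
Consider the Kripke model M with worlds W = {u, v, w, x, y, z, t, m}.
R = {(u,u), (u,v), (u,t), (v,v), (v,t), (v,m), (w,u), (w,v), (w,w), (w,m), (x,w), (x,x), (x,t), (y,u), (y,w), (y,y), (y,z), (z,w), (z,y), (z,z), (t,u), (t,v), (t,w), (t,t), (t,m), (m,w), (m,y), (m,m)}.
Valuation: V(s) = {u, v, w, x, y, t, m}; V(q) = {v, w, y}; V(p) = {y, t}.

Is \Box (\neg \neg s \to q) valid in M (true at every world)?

Let φ = \Box (\neg \neg s \to q). Evaluate φ at each world:
  u (successors {u, v, t}): φ is false.
  v (successors {v, t, m}): φ is false.
  w (successors {u, v, w, m}): φ is false.
  x (successors {w, x, t}): φ is false.
  y (successors {u, w, y, z}): φ is false.
  z (successors {w, y, z}): φ is true.
  t (successors {u, v, w, t, m}): φ is false.
  m (successors {w, y, m}): φ is false.
Detail at u (counterexample):
  At u: \Box (\neg \neg s \to q) requires \neg \neg s \to q at every successor {u, v, t}.
    \neg \neg s \to q fails at u, so \Box (\neg \neg s \to q) is false at u.

No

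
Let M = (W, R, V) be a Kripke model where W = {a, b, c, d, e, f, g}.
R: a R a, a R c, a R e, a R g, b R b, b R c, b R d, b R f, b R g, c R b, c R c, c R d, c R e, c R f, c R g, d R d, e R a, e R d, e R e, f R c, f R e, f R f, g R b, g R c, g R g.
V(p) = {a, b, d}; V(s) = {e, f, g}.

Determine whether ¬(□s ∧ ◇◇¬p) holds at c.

At c: □s ∧ ◇◇¬p is false, so ¬(□s ∧ ◇◇¬p) is true.
  At c: □s is false, ◇◇¬p is true, so □s ∧ ◇◇¬p is false.
    At c: □s requires s at every successor {b, c, d, e, f, g}.
      s fails at b, so □s is false at c.
    At c: ◇◇¬p requires ◇¬p at some successor in {b, c, d, e, f, g}.
      ◇¬p holds at b, so ◇◇¬p is true at c.

Yes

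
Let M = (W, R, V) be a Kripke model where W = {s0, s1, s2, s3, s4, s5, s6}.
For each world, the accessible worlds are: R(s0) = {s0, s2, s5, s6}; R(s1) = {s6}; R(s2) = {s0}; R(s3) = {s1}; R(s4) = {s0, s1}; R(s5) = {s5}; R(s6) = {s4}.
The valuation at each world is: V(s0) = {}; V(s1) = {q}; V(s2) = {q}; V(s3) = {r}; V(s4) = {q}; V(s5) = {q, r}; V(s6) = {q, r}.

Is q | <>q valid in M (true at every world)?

Yes

Let φ = q | <>q. Evaluate φ at each world:
  s0 (successors {s0, s2, s5, s6}): φ is true.
  s1 (successors {s6}): φ is true.
  s2 (successors {s0}): φ is true.
  s3 (successors {s1}): φ is true.
  s4 (successors {s0, s1}): φ is true.
  s5 (successors {s5}): φ is true.
  s6 (successors {s4}): φ is true.
For instance, at s5:
  At s5: q is true, <>q is true, so q | <>q is true.
    At s5: <>q requires q at some successor in {s5}.
      q holds at s5, so <>q is true at s5.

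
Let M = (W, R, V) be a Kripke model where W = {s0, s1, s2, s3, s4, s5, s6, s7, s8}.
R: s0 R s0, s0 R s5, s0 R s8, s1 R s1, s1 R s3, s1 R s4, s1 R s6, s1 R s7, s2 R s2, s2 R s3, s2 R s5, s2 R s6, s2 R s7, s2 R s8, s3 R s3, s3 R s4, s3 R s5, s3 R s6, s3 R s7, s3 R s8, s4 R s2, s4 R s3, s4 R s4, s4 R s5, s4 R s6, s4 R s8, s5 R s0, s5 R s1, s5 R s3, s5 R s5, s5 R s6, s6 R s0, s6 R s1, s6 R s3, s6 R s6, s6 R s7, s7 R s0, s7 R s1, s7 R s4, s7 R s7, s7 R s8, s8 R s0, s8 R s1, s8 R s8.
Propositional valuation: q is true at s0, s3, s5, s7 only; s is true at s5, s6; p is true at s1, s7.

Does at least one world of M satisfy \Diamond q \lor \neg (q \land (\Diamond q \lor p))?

Let φ = \Diamond q \lor \neg (q \land (\Diamond q \lor p)). Evaluate φ at each world:
  s0 (successors {s0, s5, s8}): φ is true.
  s1 (successors {s1, s3, s4, s6, s7}): φ is true.
  s2 (successors {s2, s3, s5, s6, s7, s8}): φ is true.
  s3 (successors {s3, s4, s5, s6, s7, s8}): φ is true.
  s4 (successors {s2, s3, s4, s5, s6, s8}): φ is true.
  s5 (successors {s0, s1, s3, s5, s6}): φ is true.
  s6 (successors {s0, s1, s3, s6, s7}): φ is true.
  s7 (successors {s0, s1, s4, s7, s8}): φ is true.
  s8 (successors {s0, s1, s8}): φ is true.
Detail at s0 (witness):
  At s0: \Diamond q is true, \neg (q \land (\Diamond q \lor p)) is false, so \Diamond q \lor \neg (q \land (\Diamond q \lor p)) is true.
    At s0: \Diamond q requires q at some successor in {s0, s5, s8}.
      q holds at s0, so \Diamond q is true at s0.
    At s0: q \land (\Diamond q \lor p) is true, so \neg (q \land (\Diamond q \lor p)) is false.
      At s0: q is true, \Diamond q \lor p is true, so q \land (\Diamond q \lor p) is true.

Yes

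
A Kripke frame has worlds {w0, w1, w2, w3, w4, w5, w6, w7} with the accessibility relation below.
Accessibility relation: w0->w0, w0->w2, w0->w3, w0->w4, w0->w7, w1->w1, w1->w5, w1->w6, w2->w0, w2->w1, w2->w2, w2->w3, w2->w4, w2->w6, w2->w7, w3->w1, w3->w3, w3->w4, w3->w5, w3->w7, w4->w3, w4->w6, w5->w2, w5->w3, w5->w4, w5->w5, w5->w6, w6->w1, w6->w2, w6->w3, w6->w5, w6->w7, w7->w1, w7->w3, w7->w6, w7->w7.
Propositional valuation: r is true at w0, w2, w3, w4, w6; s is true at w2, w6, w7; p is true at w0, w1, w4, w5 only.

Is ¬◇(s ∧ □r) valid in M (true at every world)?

Yes

Let φ = ¬◇(s ∧ □r). Evaluate φ at each world:
  w0 (successors {w0, w2, w3, w4, w7}): φ is true.
  w1 (successors {w1, w5, w6}): φ is true.
  w2 (successors {w0, w1, w2, w3, w4, w6, w7}): φ is true.
  w3 (successors {w1, w3, w4, w5, w7}): φ is true.
  w4 (successors {w3, w6}): φ is true.
  w5 (successors {w2, w3, w4, w5, w6}): φ is true.
  w6 (successors {w1, w2, w3, w5, w7}): φ is true.
  w7 (successors {w1, w3, w6, w7}): φ is true.
For instance, at w3:
  At w3: ◇(s ∧ □r) is false, so ¬◇(s ∧ □r) is true.
    At w3: ◇(s ∧ □r) requires s ∧ □r at some successor in {w1, w3, w4, w5, w7}.
      At w1: s ∧ □r is false.
      At w3: s ∧ □r is false.
      At w4: s ∧ □r is false.
      At w5: s ∧ □r is false.
      At w7: s ∧ □r is false.
    So ◇(s ∧ □r) is false at w3.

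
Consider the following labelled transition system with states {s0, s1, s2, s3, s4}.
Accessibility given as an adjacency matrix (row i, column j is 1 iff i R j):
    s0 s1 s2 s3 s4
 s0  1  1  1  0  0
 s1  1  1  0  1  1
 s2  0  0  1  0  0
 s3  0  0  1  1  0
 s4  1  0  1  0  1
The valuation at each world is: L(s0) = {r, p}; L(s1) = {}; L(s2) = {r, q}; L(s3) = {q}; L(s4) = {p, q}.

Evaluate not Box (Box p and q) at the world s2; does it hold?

Yes

At s2: Box (Box p and q) is false, so not Box (Box p and q) is true.
  At s2: Box (Box p and q) requires Box p and q at every successor {s2}.
    Box p and q fails at s2, so Box (Box p and q) is false at s2.
      At s2: Box p is false, q is true, so Box p and q is false.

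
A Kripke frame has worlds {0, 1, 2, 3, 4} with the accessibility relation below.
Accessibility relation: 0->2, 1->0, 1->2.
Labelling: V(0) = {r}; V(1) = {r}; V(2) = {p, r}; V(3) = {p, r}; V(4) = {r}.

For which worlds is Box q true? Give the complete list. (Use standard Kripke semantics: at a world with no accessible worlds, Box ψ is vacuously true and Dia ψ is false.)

Let φ = Box q. Evaluate φ at each world:
  0 (successors {2}): φ is false.
  1 (successors {0, 2}): φ is false.
  2 (successors ∅): φ is true.
  3 (successors ∅): φ is true.
  4 (successors ∅): φ is true.
For instance, at 1:
  At 1: Box q requires q at every successor {0, 2}.
    q fails at 0, so Box q is false at 1.
Satisfying worlds: {2, 3, 4}

2, 3, 4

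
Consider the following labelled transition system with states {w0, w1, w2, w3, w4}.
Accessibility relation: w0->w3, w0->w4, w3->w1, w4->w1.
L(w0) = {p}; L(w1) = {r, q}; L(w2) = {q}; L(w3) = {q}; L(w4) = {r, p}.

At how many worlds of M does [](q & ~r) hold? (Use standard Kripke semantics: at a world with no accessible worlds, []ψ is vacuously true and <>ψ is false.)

Let φ = [](q & ~r). Evaluate φ at each world:
  w0 (successors {w3, w4}): φ is false.
  w1 (successors ∅): φ is true.
  w2 (successors ∅): φ is true.
  w3 (successors {w1}): φ is false.
  w4 (successors {w1}): φ is false.
For instance, at w3:
  At w3: [](q & ~r) requires q & ~r at every successor {w1}.
    q & ~r fails at w1, so [](q & ~r) is false at w3.
Satisfying worlds: {w1, w2}

2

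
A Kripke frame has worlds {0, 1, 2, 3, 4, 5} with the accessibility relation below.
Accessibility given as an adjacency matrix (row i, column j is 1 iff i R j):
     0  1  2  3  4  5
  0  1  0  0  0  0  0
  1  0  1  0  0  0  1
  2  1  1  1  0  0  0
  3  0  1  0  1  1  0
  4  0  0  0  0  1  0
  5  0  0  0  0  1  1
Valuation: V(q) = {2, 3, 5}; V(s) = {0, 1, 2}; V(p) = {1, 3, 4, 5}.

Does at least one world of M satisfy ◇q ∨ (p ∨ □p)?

Yes

Let φ = ◇q ∨ (p ∨ □p). Evaluate φ at each world:
  0 (successors {0}): φ is false.
  1 (successors {1, 5}): φ is true.
  2 (successors {0, 1, 2}): φ is true.
  3 (successors {1, 3, 4}): φ is true.
  4 (successors {4}): φ is true.
  5 (successors {4, 5}): φ is true.
Detail at 1 (witness):
  At 1: ◇q is true, p ∨ □p is true, so ◇q ∨ (p ∨ □p) is true.
    At 1: ◇q requires q at some successor in {1, 5}.
      q holds at 5, so ◇q is true at 1.
    At 1: p is true, □p is true, so p ∨ □p is true.
      At 1: □p requires p at every successor {1, 5}.
        At 1: p is true.
        At 5: p is true.
      So □p is true at 1.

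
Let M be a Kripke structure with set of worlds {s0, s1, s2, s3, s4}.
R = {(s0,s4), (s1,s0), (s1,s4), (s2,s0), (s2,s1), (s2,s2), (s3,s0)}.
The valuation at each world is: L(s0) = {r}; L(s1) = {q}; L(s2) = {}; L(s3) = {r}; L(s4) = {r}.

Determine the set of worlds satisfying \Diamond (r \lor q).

s0, s1, s2, s3

Let φ = \Diamond (r \lor q). Evaluate φ at each world:
  s0 (successors {s4}): φ is true.
  s1 (successors {s0, s4}): φ is true.
  s2 (successors {s0, s1, s2}): φ is true.
  s3 (successors {s0}): φ is true.
  s4 (successors ∅): φ is false.
For instance, at s1:
  At s1: \Diamond (r \lor q) requires r \lor q at some successor in {s0, s4}.
    r \lor q holds at s0, so \Diamond (r \lor q) is true at s1.
Satisfying worlds: {s0, s1, s2, s3}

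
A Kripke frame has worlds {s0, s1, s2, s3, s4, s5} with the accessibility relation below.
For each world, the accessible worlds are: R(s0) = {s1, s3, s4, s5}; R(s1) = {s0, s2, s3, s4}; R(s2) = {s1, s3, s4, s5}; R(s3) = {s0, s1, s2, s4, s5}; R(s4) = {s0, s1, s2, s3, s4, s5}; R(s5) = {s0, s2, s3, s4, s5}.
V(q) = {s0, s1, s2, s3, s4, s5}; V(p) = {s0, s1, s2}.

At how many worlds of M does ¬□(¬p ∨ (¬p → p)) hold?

Let φ = ¬□(¬p ∨ (¬p → p)). Evaluate φ at each world:
  s0 (successors {s1, s3, s4, s5}): φ is false.
  s1 (successors {s0, s2, s3, s4}): φ is false.
  s2 (successors {s1, s3, s4, s5}): φ is false.
  s3 (successors {s0, s1, s2, s4, s5}): φ is false.
  s4 (successors {s0, s1, s2, s3, s4, s5}): φ is false.
  s5 (successors {s0, s2, s3, s4, s5}): φ is false.
For instance, at s0:
  At s0: □(¬p ∨ (¬p → p)) is true, so ¬□(¬p ∨ (¬p → p)) is false.
    At s0: □(¬p ∨ (¬p → p)) requires ¬p ∨ (¬p → p) at every successor {s1, s3, s4, s5}.
      At s1: ¬p ∨ (¬p → p) is true.
      At s3: ¬p ∨ (¬p → p) is true.
      At s4: ¬p ∨ (¬p → p) is true.
      At s5: ¬p ∨ (¬p → p) is true.
    So □(¬p ∨ (¬p → p)) is true at s0.
Satisfying worlds: none.

0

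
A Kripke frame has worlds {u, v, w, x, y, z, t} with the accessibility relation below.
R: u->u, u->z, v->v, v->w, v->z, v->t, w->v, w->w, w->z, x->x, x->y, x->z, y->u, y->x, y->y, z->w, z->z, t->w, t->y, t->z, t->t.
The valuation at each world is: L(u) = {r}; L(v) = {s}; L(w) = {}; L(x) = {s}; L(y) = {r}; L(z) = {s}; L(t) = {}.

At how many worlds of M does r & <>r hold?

Let φ = r & <>r. Evaluate φ at each world:
  u (successors {u, z}): φ is true.
  v (successors {v, w, z, t}): φ is false.
  w (successors {v, w, z}): φ is false.
  x (successors {x, y, z}): φ is false.
  y (successors {u, x, y}): φ is true.
  z (successors {w, z}): φ is false.
  t (successors {w, y, z, t}): φ is false.
For instance, at y:
  At y: r is true, <>r is true, so r & <>r is true.
    At y: <>r requires r at some successor in {u, x, y}.
      r holds at u, so <>r is true at y.
Satisfying worlds: {u, y}

2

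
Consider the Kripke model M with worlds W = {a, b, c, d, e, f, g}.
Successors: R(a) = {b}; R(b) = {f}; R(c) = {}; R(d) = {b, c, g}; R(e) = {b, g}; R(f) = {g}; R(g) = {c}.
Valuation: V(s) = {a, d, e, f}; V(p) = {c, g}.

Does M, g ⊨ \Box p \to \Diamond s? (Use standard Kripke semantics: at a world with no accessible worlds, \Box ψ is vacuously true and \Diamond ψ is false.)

At g: \Box p is true, \Diamond s is false, so \Box p \to \Diamond s is false.
  At g: \Box p requires p at every successor {c}.
    At c: p is true.
  So \Box p is true at g.
  At g: \Diamond s requires s at some successor in {c}.
    At c: s is false.
  So \Diamond s is false at g.

No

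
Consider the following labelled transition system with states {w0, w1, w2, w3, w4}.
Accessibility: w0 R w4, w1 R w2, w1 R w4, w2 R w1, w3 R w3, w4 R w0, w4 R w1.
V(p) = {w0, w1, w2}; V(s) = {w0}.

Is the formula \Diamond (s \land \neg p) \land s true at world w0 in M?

No

At w0: \Diamond (s \land \neg p) is false, s is true, so \Diamond (s \land \neg p) \land s is false.
  At w0: \Diamond (s \land \neg p) requires s \land \neg p at some successor in {w4}.
    At w4: s \land \neg p is false.
  So \Diamond (s \land \neg p) is false at w0.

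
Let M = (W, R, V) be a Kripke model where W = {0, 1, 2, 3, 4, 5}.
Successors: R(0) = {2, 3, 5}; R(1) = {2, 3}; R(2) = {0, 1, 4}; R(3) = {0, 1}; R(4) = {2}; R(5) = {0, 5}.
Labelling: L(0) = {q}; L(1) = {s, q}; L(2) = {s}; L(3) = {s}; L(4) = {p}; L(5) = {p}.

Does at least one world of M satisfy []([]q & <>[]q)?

Let φ = []([]q & <>[]q). Evaluate φ at each world:
  0 (successors {2, 3, 5}): φ is false.
  1 (successors {2, 3}): φ is false.
  2 (successors {0, 1, 4}): φ is false.
  3 (successors {0, 1}): φ is false.
  4 (successors {2}): φ is false.
  5 (successors {0, 5}): φ is false.
For instance, at 1:
  At 1: []([]q & <>[]q) requires []q & <>[]q at every successor {2, 3}.
    []q & <>[]q fails at 2, so []([]q & <>[]q) is false at 1.
      At 2: []q is false, <>[]q is false, so []q & <>[]q is false.

No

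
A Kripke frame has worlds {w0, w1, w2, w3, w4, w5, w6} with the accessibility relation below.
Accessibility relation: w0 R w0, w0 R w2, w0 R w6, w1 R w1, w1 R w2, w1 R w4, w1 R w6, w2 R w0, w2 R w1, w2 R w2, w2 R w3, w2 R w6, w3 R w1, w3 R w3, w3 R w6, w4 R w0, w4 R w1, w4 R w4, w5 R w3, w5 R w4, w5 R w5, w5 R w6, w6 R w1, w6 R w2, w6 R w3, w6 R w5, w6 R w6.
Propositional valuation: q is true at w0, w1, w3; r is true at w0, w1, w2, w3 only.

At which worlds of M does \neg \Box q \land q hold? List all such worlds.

w0, w1, w3

Recall that \Box ψ holds at a world iff ψ holds at every accessible world, and \Diamond ψ holds iff ψ holds at some accessible world.
Let φ = \neg \Box q \land q. Evaluate φ at each world:
  w0 (successors {w0, w2, w6}): φ is true.
  w1 (successors {w1, w2, w4, w6}): φ is true.
  w2 (successors {w0, w1, w2, w3, w6}): φ is false.
  w3 (successors {w1, w3, w6}): φ is true.
  w4 (successors {w0, w1, w4}): φ is false.
  w5 (successors {w3, w4, w5, w6}): φ is false.
  w6 (successors {w1, w2, w3, w5, w6}): φ is false.
For instance, at w0:
  At w0: \neg \Box q is true, q is true, so \neg \Box q \land q is true.
    At w0: \Box q is false, so \neg \Box q is true.
      At w0: \Box q requires q at every successor {w0, w2, w6}.
        q fails at w2, so \Box q is false at w0.
Satisfying worlds: {w0, w1, w3}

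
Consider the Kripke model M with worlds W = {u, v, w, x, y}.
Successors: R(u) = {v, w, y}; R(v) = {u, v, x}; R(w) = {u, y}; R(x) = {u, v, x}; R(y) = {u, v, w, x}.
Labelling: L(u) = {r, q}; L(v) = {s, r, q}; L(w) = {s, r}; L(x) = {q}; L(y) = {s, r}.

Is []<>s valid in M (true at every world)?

Yes

Let φ = []<>s. Evaluate φ at each world:
  u (successors {v, w, y}): φ is true.
  v (successors {u, v, x}): φ is true.
  w (successors {u, y}): φ is true.
  x (successors {u, v, x}): φ is true.
  y (successors {u, v, w, x}): φ is true.
For instance, at w:
  At w: []<>s requires <>s at every successor {u, y}.
      At u: <>s requires s at some successor in {v, w, y}.
        s holds at v, so <>s is true at u.
      At y: <>s requires s at some successor in {u, v, w, x}.
        s holds at v, so <>s is true at y.
  So []<>s is true at w.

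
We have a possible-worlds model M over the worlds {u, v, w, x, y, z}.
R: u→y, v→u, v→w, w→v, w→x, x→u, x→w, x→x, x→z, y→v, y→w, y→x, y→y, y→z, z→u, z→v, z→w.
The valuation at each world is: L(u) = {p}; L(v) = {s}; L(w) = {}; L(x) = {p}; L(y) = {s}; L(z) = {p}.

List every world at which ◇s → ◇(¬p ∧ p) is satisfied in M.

v, x

Let φ = ◇s → ◇(¬p ∧ p). Evaluate φ at each world:
  u (successors {y}): φ is false.
  v (successors {u, w}): φ is true.
  w (successors {v, x}): φ is false.
  x (successors {u, w, x, z}): φ is true.
  y (successors {v, w, x, y, z}): φ is false.
  z (successors {u, v, w}): φ is false.
For instance, at y:
  At y: ◇s is true, ◇(¬p ∧ p) is false, so ◇s → ◇(¬p ∧ p) is false.
    At y: ◇s requires s at some successor in {v, w, x, y, z}.
      s holds at v, so ◇s is true at y.
    At y: ◇(¬p ∧ p) requires ¬p ∧ p at some successor in {v, w, x, y, z}.
      At v: ¬p ∧ p is false.
      At w: ¬p ∧ p is false.
      At x: ¬p ∧ p is false.
      At y: ¬p ∧ p is false.
      At z: ¬p ∧ p is false.
    So ◇(¬p ∧ p) is false at y.
Satisfying worlds: {v, x}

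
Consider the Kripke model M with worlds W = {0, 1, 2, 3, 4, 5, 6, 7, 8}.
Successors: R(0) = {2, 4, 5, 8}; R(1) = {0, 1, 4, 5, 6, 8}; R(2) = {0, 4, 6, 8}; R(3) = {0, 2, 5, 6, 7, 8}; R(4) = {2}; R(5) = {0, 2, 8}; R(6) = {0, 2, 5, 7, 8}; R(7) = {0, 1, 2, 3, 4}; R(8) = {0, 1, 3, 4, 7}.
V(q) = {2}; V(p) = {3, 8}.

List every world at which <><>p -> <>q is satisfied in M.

0, 3, 4, 5, 6, 7

Let φ = <><>p -> <>q. Evaluate φ at each world:
  0 (successors {2, 4, 5, 8}): φ is true.
  1 (successors {0, 1, 4, 5, 6, 8}): φ is false.
  2 (successors {0, 4, 6, 8}): φ is false.
  3 (successors {0, 2, 5, 6, 7, 8}): φ is true.
  4 (successors {2}): φ is true.
  5 (successors {0, 2, 8}): φ is true.
  6 (successors {0, 2, 5, 7, 8}): φ is true.
  7 (successors {0, 1, 2, 3, 4}): φ is true.
  8 (successors {0, 1, 3, 4, 7}): φ is false.
For instance, at 2:
  At 2: <><>p is true, <>q is false, so <><>p -> <>q is false.
    At 2: <><>p requires <>p at some successor in {0, 4, 6, 8}.
      <>p holds at 0, so <><>p is true at 2.
    At 2: <>q requires q at some successor in {0, 4, 6, 8}.
      At 0: q is false.
      At 4: q is false.
      At 6: q is false.
      At 8: q is false.
    So <>q is false at 2.
Satisfying worlds: {0, 3, 4, 5, 6, 7}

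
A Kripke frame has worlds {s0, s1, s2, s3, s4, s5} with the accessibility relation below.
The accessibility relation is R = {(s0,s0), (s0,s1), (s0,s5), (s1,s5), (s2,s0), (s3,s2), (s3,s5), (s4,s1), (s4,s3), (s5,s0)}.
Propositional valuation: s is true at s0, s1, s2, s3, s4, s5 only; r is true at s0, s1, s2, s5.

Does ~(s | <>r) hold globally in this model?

Let φ = ~(s | <>r). Evaluate φ at each world:
  s0 (successors {s0, s1, s5}): φ is false.
  s1 (successors {s5}): φ is false.
  s2 (successors {s0}): φ is false.
  s3 (successors {s2, s5}): φ is false.
  s4 (successors {s1, s3}): φ is false.
  s5 (successors {s0}): φ is false.
Detail at s0 (counterexample):
  At s0: s | <>r is true, so ~(s | <>r) is false.
    At s0: s is true, <>r is true, so s | <>r is true.
      At s0: <>r requires r at some successor in {s0, s1, s5}.
        r holds at s0, so <>r is true at s0.

No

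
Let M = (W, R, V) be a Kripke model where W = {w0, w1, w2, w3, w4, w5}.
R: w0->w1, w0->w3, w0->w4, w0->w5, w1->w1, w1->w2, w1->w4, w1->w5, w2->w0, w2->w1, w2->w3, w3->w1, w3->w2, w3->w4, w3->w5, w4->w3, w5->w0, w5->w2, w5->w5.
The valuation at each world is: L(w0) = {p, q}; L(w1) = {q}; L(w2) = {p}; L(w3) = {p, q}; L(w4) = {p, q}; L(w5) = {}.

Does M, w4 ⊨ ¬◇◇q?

At w4: ◇◇q is true, so ¬◇◇q is false.
  At w4: ◇◇q requires ◇q at some successor in {w3}.
    ◇q holds at w3, so ◇◇q is true at w4.
      At w3: ◇q requires q at some successor in {w1, w2, w4, w5}.
        q holds at w1, so ◇q is true at w3.

No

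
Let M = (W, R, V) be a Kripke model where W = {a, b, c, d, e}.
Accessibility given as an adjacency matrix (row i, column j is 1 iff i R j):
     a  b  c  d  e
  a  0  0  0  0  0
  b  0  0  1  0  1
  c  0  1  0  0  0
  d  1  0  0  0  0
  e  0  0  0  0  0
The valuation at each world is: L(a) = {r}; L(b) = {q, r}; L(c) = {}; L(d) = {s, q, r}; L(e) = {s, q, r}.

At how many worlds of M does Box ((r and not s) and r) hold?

Let φ = Box ((r and not s) and r). Evaluate φ at each world:
  a (successors ∅): φ is true.
  b (successors {c, e}): φ is false.
  c (successors {b}): φ is true.
  d (successors {a}): φ is true.
  e (successors ∅): φ is true.
For instance, at d:
  At d: Box ((r and not s) and r) requires (r and not s) and r at every successor {a}.
    At a: (r and not s) and r is true.
  So Box ((r and not s) and r) is true at d.
Satisfying worlds: {a, c, d, e}

4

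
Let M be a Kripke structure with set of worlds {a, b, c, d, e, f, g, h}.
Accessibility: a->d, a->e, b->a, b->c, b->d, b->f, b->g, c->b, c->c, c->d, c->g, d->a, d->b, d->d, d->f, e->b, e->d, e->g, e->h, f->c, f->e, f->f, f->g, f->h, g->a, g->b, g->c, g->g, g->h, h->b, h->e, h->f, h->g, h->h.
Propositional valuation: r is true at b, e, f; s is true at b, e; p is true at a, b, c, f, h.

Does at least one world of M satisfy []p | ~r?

Let φ = []p | ~r. Evaluate φ at each world:
  a (successors {d, e}): φ is true.
  b (successors {a, c, d, f, g}): φ is false.
  c (successors {b, c, d, g}): φ is true.
  d (successors {a, b, d, f}): φ is true.
  e (successors {b, d, g, h}): φ is false.
  f (successors {c, e, f, g, h}): φ is false.
  g (successors {a, b, c, g, h}): φ is true.
  h (successors {b, e, f, g, h}): φ is true.
Detail at a (witness):
  At a: []p is false, ~r is true, so []p | ~r is true.
    At a: []p requires p at every successor {d, e}.
      p fails at d, so []p is false at a.

Yes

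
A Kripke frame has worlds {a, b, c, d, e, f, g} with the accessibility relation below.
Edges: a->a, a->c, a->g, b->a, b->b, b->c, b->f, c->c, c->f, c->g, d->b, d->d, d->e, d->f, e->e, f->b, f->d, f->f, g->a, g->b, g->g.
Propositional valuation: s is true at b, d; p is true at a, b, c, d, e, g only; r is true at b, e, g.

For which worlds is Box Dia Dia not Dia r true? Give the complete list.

Recall that Box ψ holds at a world iff ψ holds at every accessible world, and Dia ψ holds iff ψ holds at some accessible world.
Let φ = Box Dia Dia not Dia r. Evaluate φ at each world:
  a (successors {a, c, g}): φ is false.
  b (successors {a, b, c, f}): φ is false.
  c (successors {c, f, g}): φ is false.
  d (successors {b, d, e, f}): φ is false.
  e (successors {e}): φ is false.
  f (successors {b, d, f}): φ is false.
  g (successors {a, b, g}): φ is false.
For instance, at d:
  At d: Box Dia Dia not Dia r requires Dia Dia not Dia r at every successor {b, d, e, f}.
    Dia Dia not Dia r fails at b, so Box Dia Dia not Dia r is false at d.
      At b: Dia Dia not Dia r requires Dia not Dia r at some successor in {a, b, c, f}.
        At a: Dia not Dia r is false.
        At b: Dia not Dia r is false.
        At c: Dia not Dia r is false.
        At f: Dia not Dia r is false.
      So Dia Dia not Dia r is false at b.
Satisfying worlds: none.

none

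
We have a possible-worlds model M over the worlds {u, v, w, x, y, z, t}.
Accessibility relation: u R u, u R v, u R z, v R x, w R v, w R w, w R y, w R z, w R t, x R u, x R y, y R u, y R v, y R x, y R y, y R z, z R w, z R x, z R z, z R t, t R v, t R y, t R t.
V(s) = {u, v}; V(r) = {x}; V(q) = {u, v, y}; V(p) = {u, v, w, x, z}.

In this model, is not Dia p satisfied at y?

At y: Dia p is true, so not Dia p is false.
  At y: Dia p requires p at some successor in {u, v, x, y, z}.
    p holds at u, so Dia p is true at y.

No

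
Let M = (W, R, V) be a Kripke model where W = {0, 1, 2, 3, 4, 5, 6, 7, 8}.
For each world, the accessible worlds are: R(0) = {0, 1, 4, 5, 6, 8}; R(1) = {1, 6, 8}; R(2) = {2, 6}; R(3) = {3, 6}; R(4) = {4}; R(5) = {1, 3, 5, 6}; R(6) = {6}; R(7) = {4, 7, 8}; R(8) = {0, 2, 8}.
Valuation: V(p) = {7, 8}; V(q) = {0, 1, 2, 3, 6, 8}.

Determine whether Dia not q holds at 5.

At 5: Dia not q requires not q at some successor in {1, 3, 5, 6}.
  not q holds at 5, so Dia not q is true at 5.

Yes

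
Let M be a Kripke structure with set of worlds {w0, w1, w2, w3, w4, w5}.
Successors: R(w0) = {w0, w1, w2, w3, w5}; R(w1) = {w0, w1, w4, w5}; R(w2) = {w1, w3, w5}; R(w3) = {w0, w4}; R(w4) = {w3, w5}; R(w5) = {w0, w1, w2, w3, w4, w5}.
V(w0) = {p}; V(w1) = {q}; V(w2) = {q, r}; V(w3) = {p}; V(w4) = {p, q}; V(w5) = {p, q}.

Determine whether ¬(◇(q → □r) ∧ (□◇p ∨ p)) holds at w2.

At w2: ◇(q → □r) ∧ (□◇p ∨ p) is true, so ¬(◇(q → □r) ∧ (□◇p ∨ p)) is false.
  At w2: ◇(q → □r) is true, □◇p ∨ p is true, so ◇(q → □r) ∧ (□◇p ∨ p) is true.
    At w2: ◇(q → □r) requires q → □r at some successor in {w1, w3, w5}.
      q → □r holds at w3, so ◇(q → □r) is true at w2.
    At w2: □◇p is true, p is false, so □◇p ∨ p is true.
      At w2: □◇p requires ◇p at every successor {w1, w3, w5}.
        At w1: ◇p is true.
        At w3: ◇p is true.
        At w5: ◇p is true.
      So □◇p is true at w2.

No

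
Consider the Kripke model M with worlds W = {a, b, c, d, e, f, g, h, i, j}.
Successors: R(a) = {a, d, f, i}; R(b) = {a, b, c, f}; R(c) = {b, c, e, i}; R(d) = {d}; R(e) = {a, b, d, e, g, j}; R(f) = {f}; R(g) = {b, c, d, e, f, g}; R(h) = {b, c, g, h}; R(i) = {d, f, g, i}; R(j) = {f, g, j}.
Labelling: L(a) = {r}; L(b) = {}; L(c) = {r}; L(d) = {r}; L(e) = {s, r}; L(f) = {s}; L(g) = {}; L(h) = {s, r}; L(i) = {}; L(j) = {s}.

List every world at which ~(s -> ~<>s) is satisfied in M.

e, f, h, j

Let φ = ~(s -> ~<>s). Evaluate φ at each world:
  a (successors {a, d, f, i}): φ is false.
  b (successors {a, b, c, f}): φ is false.
  c (successors {b, c, e, i}): φ is false.
  d (successors {d}): φ is false.
  e (successors {a, b, d, e, g, j}): φ is true.
  f (successors {f}): φ is true.
  g (successors {b, c, d, e, f, g}): φ is false.
  h (successors {b, c, g, h}): φ is true.
  i (successors {d, f, g, i}): φ is false.
  j (successors {f, g, j}): φ is true.
For instance, at e:
  At e: s -> ~<>s is false, so ~(s -> ~<>s) is true.
    At e: s is true, ~<>s is false, so s -> ~<>s is false.
      At e: <>s is true, so ~<>s is false.
Satisfying worlds: {e, f, h, j}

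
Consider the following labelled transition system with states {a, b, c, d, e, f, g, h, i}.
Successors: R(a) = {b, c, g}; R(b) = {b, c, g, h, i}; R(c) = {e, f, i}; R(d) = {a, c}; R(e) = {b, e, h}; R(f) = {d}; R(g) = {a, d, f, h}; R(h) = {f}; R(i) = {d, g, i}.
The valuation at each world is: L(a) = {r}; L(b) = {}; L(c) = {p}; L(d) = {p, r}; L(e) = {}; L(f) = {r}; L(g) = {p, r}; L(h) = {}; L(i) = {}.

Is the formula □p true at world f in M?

At f: □p requires p at every successor {d}.
  At d: p is true.
So □p is true at f.

Yes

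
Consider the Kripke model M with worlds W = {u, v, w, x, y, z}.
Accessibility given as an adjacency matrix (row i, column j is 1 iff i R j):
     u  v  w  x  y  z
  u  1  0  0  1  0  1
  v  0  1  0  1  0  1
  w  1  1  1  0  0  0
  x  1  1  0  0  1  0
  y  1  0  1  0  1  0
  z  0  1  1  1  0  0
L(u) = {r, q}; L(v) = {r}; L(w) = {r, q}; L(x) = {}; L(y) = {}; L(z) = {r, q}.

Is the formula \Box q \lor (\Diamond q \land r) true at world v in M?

Yes

Recall that \Box ψ holds at a world iff ψ holds at every accessible world, and \Diamond ψ holds iff ψ holds at some accessible world.
At v: \Box q is false, \Diamond q \land r is true, so \Box q \lor (\Diamond q \land r) is true.
  At v: \Box q requires q at every successor {v, x, z}.
    q fails at v, so \Box q is false at v.
  At v: \Diamond q is true, r is true, so \Diamond q \land r is true.
    At v: \Diamond q requires q at some successor in {v, x, z}.
      q holds at z, so \Diamond q is true at v.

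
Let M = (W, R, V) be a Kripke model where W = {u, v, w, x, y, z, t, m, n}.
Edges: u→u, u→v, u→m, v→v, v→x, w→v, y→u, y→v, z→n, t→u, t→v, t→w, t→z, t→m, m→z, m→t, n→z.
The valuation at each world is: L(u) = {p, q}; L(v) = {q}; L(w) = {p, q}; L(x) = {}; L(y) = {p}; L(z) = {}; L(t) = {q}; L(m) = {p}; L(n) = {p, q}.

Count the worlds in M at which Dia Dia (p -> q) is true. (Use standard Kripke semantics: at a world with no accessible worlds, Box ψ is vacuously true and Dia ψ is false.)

Let φ = Dia Dia (p -> q). Evaluate φ at each world:
  u (successors {u, v, m}): φ is true.
  v (successors {v, x}): φ is true.
  w (successors {v}): φ is true.
  x (successors ∅): φ is false.
  y (successors {u, v}): φ is true.
  z (successors {n}): φ is true.
  t (successors {u, v, w, z, m}): φ is true.
  m (successors {z, t}): φ is true.
  n (successors {z}): φ is true.
For instance, at t:
  At t: Dia Dia (p -> q) requires Dia (p -> q) at some successor in {u, v, w, z, m}.
    Dia (p -> q) holds at u, so Dia Dia (p -> q) is true at t.
      At u: Dia (p -> q) requires p -> q at some successor in {u, v, m}.
        p -> q holds at u, so Dia (p -> q) is true at u.
Satisfying worlds: {u, v, w, y, z, t, m, n}

8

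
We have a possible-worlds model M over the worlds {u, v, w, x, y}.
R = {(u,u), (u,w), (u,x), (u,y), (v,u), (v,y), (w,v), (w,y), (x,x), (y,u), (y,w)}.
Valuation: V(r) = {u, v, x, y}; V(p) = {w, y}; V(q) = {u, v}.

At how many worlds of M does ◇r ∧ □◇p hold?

Let φ = ◇r ∧ □◇p. Evaluate φ at each world:
  u (successors {u, w, x, y}): φ is false.
  v (successors {u, y}): φ is true.
  w (successors {v, y}): φ is true.
  x (successors {x}): φ is false.
  y (successors {u, w}): φ is true.
For instance, at v:
  At v: ◇r is true, □◇p is true, so ◇r ∧ □◇p is true.
    At v: ◇r requires r at some successor in {u, y}.
      r holds at u, so ◇r is true at v.
    At v: □◇p requires ◇p at every successor {u, y}.
      At u: ◇p is true.
      At y: ◇p is true.
    So □◇p is true at v.
Satisfying worlds: {v, w, y}

3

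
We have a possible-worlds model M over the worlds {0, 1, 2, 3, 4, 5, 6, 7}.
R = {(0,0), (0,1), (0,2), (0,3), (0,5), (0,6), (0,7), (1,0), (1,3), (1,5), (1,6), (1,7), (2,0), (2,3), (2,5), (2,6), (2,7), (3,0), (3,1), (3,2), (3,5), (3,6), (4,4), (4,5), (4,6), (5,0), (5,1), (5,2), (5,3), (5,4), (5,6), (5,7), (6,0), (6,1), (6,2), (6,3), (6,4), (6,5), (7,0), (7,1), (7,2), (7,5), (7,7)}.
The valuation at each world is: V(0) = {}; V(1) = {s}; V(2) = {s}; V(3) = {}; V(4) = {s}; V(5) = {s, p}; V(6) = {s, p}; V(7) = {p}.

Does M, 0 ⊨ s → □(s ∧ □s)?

Yes

At 0: s is false, □(s ∧ □s) is false, so s → □(s ∧ □s) is true.
  At 0: □(s ∧ □s) requires s ∧ □s at every successor {0, 1, 2, 3, 5, 6, 7}.
    s ∧ □s fails at 0, so □(s ∧ □s) is false at 0.
      At 0: s is false, □s is false, so s ∧ □s is false.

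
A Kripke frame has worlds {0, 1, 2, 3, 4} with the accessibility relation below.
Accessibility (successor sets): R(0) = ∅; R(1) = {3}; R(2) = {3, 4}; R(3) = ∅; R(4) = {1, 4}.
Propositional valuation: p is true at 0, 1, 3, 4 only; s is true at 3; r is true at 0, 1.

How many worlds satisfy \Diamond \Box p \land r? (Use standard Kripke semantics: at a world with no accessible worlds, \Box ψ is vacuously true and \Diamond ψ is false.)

1

Let φ = \Diamond \Box p \land r. Evaluate φ at each world:
  0 (successors ∅): φ is false.
  1 (successors {3}): φ is true.
  2 (successors {3, 4}): φ is false.
  3 (successors ∅): φ is false.
  4 (successors {1, 4}): φ is false.
For instance, at 4:
  At 4: \Diamond \Box p is true, r is false, so \Diamond \Box p \land r is false.
    At 4: \Diamond \Box p requires \Box p at some successor in {1, 4}.
      \Box p holds at 1, so \Diamond \Box p is true at 4.
Satisfying worlds: {1}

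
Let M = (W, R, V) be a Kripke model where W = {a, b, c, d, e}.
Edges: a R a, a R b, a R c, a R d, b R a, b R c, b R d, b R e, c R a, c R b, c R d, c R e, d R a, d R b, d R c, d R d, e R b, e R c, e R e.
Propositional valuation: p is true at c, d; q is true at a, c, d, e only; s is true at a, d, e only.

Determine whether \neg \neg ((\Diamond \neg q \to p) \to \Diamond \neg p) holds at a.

Recall that \Diamond ψ holds at a world iff ψ holds at some accessible world.
At a: \neg ((\Diamond \neg q \to p) \to \Diamond \neg p) is false, so \neg \neg ((\Diamond \neg q \to p) \to \Diamond \neg p) is true.
  At a: (\Diamond \neg q \to p) \to \Diamond \neg p is true, so \neg ((\Diamond \neg q \to p) \to \Diamond \neg p) is false.
    At a: \Diamond \neg q \to p is false, \Diamond \neg p is true, so (\Diamond \neg q \to p) \to \Diamond \neg p is true.
      At a: \Diamond \neg q is true, p is false, so \Diamond \neg q \to p is false.
      At a: \Diamond \neg p requires \neg p at some successor in {a, b, c, d}.
        \neg p holds at a, so \Diamond \neg p is true at a.

Yes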